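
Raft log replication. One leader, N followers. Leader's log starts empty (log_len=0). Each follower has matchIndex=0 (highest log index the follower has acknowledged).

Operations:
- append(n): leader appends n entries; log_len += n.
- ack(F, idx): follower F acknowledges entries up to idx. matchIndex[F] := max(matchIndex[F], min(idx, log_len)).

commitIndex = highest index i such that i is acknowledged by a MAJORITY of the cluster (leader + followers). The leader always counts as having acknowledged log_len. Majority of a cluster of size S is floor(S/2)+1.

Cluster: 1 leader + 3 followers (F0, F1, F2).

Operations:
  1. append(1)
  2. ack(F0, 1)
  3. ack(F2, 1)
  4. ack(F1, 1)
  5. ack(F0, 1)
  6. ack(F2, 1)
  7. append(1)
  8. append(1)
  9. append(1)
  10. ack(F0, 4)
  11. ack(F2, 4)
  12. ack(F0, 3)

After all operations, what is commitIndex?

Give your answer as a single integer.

Op 1: append 1 -> log_len=1
Op 2: F0 acks idx 1 -> match: F0=1 F1=0 F2=0; commitIndex=0
Op 3: F2 acks idx 1 -> match: F0=1 F1=0 F2=1; commitIndex=1
Op 4: F1 acks idx 1 -> match: F0=1 F1=1 F2=1; commitIndex=1
Op 5: F0 acks idx 1 -> match: F0=1 F1=1 F2=1; commitIndex=1
Op 6: F2 acks idx 1 -> match: F0=1 F1=1 F2=1; commitIndex=1
Op 7: append 1 -> log_len=2
Op 8: append 1 -> log_len=3
Op 9: append 1 -> log_len=4
Op 10: F0 acks idx 4 -> match: F0=4 F1=1 F2=1; commitIndex=1
Op 11: F2 acks idx 4 -> match: F0=4 F1=1 F2=4; commitIndex=4
Op 12: F0 acks idx 3 -> match: F0=4 F1=1 F2=4; commitIndex=4

Answer: 4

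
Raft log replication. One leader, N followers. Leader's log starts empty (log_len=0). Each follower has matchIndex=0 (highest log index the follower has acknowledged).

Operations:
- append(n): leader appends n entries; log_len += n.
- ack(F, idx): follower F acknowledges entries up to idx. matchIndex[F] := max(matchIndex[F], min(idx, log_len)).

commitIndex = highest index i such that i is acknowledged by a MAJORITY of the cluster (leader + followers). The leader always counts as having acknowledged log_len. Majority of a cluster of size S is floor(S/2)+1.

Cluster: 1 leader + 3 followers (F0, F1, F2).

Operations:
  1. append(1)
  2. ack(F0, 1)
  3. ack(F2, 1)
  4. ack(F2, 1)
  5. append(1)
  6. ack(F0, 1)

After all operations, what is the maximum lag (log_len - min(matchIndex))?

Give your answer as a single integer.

Op 1: append 1 -> log_len=1
Op 2: F0 acks idx 1 -> match: F0=1 F1=0 F2=0; commitIndex=0
Op 3: F2 acks idx 1 -> match: F0=1 F1=0 F2=1; commitIndex=1
Op 4: F2 acks idx 1 -> match: F0=1 F1=0 F2=1; commitIndex=1
Op 5: append 1 -> log_len=2
Op 6: F0 acks idx 1 -> match: F0=1 F1=0 F2=1; commitIndex=1

Answer: 2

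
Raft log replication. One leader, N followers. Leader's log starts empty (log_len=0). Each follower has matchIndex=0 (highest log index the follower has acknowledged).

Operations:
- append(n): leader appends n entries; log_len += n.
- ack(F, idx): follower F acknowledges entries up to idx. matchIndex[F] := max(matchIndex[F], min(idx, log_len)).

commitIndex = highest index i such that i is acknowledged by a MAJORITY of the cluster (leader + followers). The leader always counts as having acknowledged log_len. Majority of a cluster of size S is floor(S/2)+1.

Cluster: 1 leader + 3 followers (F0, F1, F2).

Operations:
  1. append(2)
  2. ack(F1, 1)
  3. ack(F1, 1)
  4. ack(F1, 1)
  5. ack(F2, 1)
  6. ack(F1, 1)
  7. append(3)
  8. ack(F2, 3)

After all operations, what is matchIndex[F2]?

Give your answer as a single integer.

Op 1: append 2 -> log_len=2
Op 2: F1 acks idx 1 -> match: F0=0 F1=1 F2=0; commitIndex=0
Op 3: F1 acks idx 1 -> match: F0=0 F1=1 F2=0; commitIndex=0
Op 4: F1 acks idx 1 -> match: F0=0 F1=1 F2=0; commitIndex=0
Op 5: F2 acks idx 1 -> match: F0=0 F1=1 F2=1; commitIndex=1
Op 6: F1 acks idx 1 -> match: F0=0 F1=1 F2=1; commitIndex=1
Op 7: append 3 -> log_len=5
Op 8: F2 acks idx 3 -> match: F0=0 F1=1 F2=3; commitIndex=1

Answer: 3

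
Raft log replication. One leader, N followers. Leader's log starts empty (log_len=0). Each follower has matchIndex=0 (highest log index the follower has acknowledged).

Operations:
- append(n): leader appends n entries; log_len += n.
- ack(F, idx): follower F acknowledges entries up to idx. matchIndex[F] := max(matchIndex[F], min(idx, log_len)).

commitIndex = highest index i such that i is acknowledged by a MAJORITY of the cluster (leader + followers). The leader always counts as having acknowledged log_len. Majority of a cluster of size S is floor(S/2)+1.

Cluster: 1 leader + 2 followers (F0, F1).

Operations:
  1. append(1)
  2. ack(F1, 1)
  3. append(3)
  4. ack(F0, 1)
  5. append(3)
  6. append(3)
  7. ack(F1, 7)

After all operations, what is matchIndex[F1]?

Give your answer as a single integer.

Answer: 7

Derivation:
Op 1: append 1 -> log_len=1
Op 2: F1 acks idx 1 -> match: F0=0 F1=1; commitIndex=1
Op 3: append 3 -> log_len=4
Op 4: F0 acks idx 1 -> match: F0=1 F1=1; commitIndex=1
Op 5: append 3 -> log_len=7
Op 6: append 3 -> log_len=10
Op 7: F1 acks idx 7 -> match: F0=1 F1=7; commitIndex=7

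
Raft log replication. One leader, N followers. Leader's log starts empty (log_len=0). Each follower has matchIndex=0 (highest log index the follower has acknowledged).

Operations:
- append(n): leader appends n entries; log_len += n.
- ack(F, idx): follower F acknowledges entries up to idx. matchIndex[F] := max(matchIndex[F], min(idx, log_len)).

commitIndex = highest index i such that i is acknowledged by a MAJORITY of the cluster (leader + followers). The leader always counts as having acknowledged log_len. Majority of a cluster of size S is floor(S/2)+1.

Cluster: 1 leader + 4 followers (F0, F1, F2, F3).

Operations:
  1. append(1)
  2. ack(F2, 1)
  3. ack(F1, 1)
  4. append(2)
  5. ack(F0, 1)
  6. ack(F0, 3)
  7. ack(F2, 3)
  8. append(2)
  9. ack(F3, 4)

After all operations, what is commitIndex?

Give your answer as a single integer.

Answer: 3

Derivation:
Op 1: append 1 -> log_len=1
Op 2: F2 acks idx 1 -> match: F0=0 F1=0 F2=1 F3=0; commitIndex=0
Op 3: F1 acks idx 1 -> match: F0=0 F1=1 F2=1 F3=0; commitIndex=1
Op 4: append 2 -> log_len=3
Op 5: F0 acks idx 1 -> match: F0=1 F1=1 F2=1 F3=0; commitIndex=1
Op 6: F0 acks idx 3 -> match: F0=3 F1=1 F2=1 F3=0; commitIndex=1
Op 7: F2 acks idx 3 -> match: F0=3 F1=1 F2=3 F3=0; commitIndex=3
Op 8: append 2 -> log_len=5
Op 9: F3 acks idx 4 -> match: F0=3 F1=1 F2=3 F3=4; commitIndex=3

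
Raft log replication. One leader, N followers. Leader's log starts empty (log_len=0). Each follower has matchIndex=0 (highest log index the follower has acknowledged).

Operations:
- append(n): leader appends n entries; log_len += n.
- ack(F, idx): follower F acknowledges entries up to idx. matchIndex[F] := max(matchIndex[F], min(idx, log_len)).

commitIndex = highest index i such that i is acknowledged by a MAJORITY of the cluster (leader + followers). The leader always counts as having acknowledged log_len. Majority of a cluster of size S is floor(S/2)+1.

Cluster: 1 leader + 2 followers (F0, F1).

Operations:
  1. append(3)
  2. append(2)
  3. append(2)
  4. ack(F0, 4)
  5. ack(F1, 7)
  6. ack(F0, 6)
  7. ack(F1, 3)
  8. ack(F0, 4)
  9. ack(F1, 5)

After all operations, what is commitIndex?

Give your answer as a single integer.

Op 1: append 3 -> log_len=3
Op 2: append 2 -> log_len=5
Op 3: append 2 -> log_len=7
Op 4: F0 acks idx 4 -> match: F0=4 F1=0; commitIndex=4
Op 5: F1 acks idx 7 -> match: F0=4 F1=7; commitIndex=7
Op 6: F0 acks idx 6 -> match: F0=6 F1=7; commitIndex=7
Op 7: F1 acks idx 3 -> match: F0=6 F1=7; commitIndex=7
Op 8: F0 acks idx 4 -> match: F0=6 F1=7; commitIndex=7
Op 9: F1 acks idx 5 -> match: F0=6 F1=7; commitIndex=7

Answer: 7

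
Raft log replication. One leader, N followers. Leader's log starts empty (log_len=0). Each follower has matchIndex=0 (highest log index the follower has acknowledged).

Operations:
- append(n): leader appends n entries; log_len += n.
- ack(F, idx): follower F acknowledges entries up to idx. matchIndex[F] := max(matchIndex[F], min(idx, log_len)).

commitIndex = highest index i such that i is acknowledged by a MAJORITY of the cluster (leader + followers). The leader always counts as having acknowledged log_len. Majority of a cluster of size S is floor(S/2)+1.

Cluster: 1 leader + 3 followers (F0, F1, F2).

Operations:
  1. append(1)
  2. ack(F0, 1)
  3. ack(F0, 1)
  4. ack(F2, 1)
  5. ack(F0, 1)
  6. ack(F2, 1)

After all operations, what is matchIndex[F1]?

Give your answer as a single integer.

Op 1: append 1 -> log_len=1
Op 2: F0 acks idx 1 -> match: F0=1 F1=0 F2=0; commitIndex=0
Op 3: F0 acks idx 1 -> match: F0=1 F1=0 F2=0; commitIndex=0
Op 4: F2 acks idx 1 -> match: F0=1 F1=0 F2=1; commitIndex=1
Op 5: F0 acks idx 1 -> match: F0=1 F1=0 F2=1; commitIndex=1
Op 6: F2 acks idx 1 -> match: F0=1 F1=0 F2=1; commitIndex=1

Answer: 0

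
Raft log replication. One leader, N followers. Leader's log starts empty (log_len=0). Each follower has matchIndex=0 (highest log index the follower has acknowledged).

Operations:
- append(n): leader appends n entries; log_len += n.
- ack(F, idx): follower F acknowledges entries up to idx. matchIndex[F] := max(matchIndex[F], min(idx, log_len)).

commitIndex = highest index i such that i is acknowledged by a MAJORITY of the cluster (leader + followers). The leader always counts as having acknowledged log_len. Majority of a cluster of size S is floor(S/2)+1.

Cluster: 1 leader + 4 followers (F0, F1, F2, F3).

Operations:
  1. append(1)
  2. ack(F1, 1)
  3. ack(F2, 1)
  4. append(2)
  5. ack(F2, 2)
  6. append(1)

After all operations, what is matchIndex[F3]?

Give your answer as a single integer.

Answer: 0

Derivation:
Op 1: append 1 -> log_len=1
Op 2: F1 acks idx 1 -> match: F0=0 F1=1 F2=0 F3=0; commitIndex=0
Op 3: F2 acks idx 1 -> match: F0=0 F1=1 F2=1 F3=0; commitIndex=1
Op 4: append 2 -> log_len=3
Op 5: F2 acks idx 2 -> match: F0=0 F1=1 F2=2 F3=0; commitIndex=1
Op 6: append 1 -> log_len=4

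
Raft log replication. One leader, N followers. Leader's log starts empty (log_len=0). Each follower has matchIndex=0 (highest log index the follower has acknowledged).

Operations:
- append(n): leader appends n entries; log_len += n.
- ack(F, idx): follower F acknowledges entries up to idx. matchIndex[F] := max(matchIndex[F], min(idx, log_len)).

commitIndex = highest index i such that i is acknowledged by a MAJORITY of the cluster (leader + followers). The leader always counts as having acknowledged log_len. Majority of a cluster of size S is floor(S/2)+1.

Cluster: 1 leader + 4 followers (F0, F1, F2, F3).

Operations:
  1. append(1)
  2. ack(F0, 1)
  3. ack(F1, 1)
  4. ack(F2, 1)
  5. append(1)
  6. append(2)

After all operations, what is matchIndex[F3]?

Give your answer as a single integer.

Answer: 0

Derivation:
Op 1: append 1 -> log_len=1
Op 2: F0 acks idx 1 -> match: F0=1 F1=0 F2=0 F3=0; commitIndex=0
Op 3: F1 acks idx 1 -> match: F0=1 F1=1 F2=0 F3=0; commitIndex=1
Op 4: F2 acks idx 1 -> match: F0=1 F1=1 F2=1 F3=0; commitIndex=1
Op 5: append 1 -> log_len=2
Op 6: append 2 -> log_len=4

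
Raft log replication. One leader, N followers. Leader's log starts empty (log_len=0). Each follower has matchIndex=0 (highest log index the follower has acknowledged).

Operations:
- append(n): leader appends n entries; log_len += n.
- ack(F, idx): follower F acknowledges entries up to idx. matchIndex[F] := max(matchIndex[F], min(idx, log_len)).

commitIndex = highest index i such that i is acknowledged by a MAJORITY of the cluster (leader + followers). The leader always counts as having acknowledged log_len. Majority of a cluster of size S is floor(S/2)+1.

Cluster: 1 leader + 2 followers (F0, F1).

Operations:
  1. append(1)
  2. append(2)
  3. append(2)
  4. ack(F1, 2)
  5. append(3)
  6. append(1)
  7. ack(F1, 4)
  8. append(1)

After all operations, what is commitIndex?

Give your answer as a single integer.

Answer: 4

Derivation:
Op 1: append 1 -> log_len=1
Op 2: append 2 -> log_len=3
Op 3: append 2 -> log_len=5
Op 4: F1 acks idx 2 -> match: F0=0 F1=2; commitIndex=2
Op 5: append 3 -> log_len=8
Op 6: append 1 -> log_len=9
Op 7: F1 acks idx 4 -> match: F0=0 F1=4; commitIndex=4
Op 8: append 1 -> log_len=10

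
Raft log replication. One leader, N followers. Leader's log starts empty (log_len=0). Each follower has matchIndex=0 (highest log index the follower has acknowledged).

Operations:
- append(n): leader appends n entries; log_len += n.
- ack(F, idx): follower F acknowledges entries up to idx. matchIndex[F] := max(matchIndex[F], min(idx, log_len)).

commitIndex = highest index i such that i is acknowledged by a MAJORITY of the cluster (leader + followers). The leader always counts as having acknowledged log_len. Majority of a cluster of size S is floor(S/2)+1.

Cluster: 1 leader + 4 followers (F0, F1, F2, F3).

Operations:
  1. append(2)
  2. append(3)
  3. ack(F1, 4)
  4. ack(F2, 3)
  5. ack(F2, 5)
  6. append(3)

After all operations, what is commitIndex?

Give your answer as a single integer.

Answer: 4

Derivation:
Op 1: append 2 -> log_len=2
Op 2: append 3 -> log_len=5
Op 3: F1 acks idx 4 -> match: F0=0 F1=4 F2=0 F3=0; commitIndex=0
Op 4: F2 acks idx 3 -> match: F0=0 F1=4 F2=3 F3=0; commitIndex=3
Op 5: F2 acks idx 5 -> match: F0=0 F1=4 F2=5 F3=0; commitIndex=4
Op 6: append 3 -> log_len=8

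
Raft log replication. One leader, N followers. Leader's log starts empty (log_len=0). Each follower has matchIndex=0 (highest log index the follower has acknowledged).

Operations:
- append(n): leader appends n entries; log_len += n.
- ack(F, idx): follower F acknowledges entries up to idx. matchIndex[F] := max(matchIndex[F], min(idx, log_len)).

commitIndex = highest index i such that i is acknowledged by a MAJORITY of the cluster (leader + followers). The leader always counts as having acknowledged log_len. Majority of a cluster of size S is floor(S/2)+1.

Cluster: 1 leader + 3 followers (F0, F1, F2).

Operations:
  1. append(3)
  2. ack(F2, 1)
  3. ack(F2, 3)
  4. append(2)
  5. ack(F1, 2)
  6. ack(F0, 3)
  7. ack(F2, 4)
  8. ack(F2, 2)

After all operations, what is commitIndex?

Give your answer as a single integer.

Answer: 3

Derivation:
Op 1: append 3 -> log_len=3
Op 2: F2 acks idx 1 -> match: F0=0 F1=0 F2=1; commitIndex=0
Op 3: F2 acks idx 3 -> match: F0=0 F1=0 F2=3; commitIndex=0
Op 4: append 2 -> log_len=5
Op 5: F1 acks idx 2 -> match: F0=0 F1=2 F2=3; commitIndex=2
Op 6: F0 acks idx 3 -> match: F0=3 F1=2 F2=3; commitIndex=3
Op 7: F2 acks idx 4 -> match: F0=3 F1=2 F2=4; commitIndex=3
Op 8: F2 acks idx 2 -> match: F0=3 F1=2 F2=4; commitIndex=3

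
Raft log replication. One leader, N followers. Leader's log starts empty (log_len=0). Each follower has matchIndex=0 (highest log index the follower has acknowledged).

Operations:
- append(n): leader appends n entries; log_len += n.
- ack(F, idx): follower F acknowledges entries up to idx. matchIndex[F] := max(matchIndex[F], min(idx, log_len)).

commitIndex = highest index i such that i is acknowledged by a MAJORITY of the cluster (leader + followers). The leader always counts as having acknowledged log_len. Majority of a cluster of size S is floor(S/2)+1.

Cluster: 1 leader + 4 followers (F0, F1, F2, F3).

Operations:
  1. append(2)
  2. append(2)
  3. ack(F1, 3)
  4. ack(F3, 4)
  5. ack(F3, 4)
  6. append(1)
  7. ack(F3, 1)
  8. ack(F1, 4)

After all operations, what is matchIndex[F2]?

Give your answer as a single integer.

Op 1: append 2 -> log_len=2
Op 2: append 2 -> log_len=4
Op 3: F1 acks idx 3 -> match: F0=0 F1=3 F2=0 F3=0; commitIndex=0
Op 4: F3 acks idx 4 -> match: F0=0 F1=3 F2=0 F3=4; commitIndex=3
Op 5: F3 acks idx 4 -> match: F0=0 F1=3 F2=0 F3=4; commitIndex=3
Op 6: append 1 -> log_len=5
Op 7: F3 acks idx 1 -> match: F0=0 F1=3 F2=0 F3=4; commitIndex=3
Op 8: F1 acks idx 4 -> match: F0=0 F1=4 F2=0 F3=4; commitIndex=4

Answer: 0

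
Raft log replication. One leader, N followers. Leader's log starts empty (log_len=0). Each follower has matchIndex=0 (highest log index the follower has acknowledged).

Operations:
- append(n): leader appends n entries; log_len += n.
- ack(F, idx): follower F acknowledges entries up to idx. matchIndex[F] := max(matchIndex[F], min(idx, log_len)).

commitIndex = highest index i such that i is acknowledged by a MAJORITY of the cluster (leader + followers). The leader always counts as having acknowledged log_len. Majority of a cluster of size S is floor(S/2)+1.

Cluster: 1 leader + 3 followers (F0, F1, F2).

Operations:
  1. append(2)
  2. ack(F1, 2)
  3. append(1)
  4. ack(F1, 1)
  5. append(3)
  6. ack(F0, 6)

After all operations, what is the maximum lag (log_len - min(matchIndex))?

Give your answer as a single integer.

Answer: 6

Derivation:
Op 1: append 2 -> log_len=2
Op 2: F1 acks idx 2 -> match: F0=0 F1=2 F2=0; commitIndex=0
Op 3: append 1 -> log_len=3
Op 4: F1 acks idx 1 -> match: F0=0 F1=2 F2=0; commitIndex=0
Op 5: append 3 -> log_len=6
Op 6: F0 acks idx 6 -> match: F0=6 F1=2 F2=0; commitIndex=2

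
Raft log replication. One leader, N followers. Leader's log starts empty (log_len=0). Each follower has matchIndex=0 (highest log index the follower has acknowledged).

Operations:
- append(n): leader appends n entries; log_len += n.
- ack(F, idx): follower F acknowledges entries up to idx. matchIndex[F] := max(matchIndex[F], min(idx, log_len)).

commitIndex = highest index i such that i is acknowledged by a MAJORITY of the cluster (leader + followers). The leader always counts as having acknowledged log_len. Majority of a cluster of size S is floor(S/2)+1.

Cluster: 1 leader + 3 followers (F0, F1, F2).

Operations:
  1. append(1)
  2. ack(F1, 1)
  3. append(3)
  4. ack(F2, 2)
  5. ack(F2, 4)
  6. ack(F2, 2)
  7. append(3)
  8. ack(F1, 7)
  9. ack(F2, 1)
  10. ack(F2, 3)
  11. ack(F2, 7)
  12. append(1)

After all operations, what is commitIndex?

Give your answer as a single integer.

Op 1: append 1 -> log_len=1
Op 2: F1 acks idx 1 -> match: F0=0 F1=1 F2=0; commitIndex=0
Op 3: append 3 -> log_len=4
Op 4: F2 acks idx 2 -> match: F0=0 F1=1 F2=2; commitIndex=1
Op 5: F2 acks idx 4 -> match: F0=0 F1=1 F2=4; commitIndex=1
Op 6: F2 acks idx 2 -> match: F0=0 F1=1 F2=4; commitIndex=1
Op 7: append 3 -> log_len=7
Op 8: F1 acks idx 7 -> match: F0=0 F1=7 F2=4; commitIndex=4
Op 9: F2 acks idx 1 -> match: F0=0 F1=7 F2=4; commitIndex=4
Op 10: F2 acks idx 3 -> match: F0=0 F1=7 F2=4; commitIndex=4
Op 11: F2 acks idx 7 -> match: F0=0 F1=7 F2=7; commitIndex=7
Op 12: append 1 -> log_len=8

Answer: 7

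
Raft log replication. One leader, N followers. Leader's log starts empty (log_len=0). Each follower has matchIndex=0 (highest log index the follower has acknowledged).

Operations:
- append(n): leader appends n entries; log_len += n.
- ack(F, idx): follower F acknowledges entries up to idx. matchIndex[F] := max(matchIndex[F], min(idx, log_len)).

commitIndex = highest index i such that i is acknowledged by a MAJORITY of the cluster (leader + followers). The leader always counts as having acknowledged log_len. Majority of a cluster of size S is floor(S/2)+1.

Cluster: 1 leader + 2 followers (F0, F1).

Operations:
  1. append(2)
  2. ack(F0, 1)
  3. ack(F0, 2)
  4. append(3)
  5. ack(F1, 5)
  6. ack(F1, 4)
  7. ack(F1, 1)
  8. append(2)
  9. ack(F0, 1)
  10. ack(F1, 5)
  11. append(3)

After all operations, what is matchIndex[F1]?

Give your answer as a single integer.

Answer: 5

Derivation:
Op 1: append 2 -> log_len=2
Op 2: F0 acks idx 1 -> match: F0=1 F1=0; commitIndex=1
Op 3: F0 acks idx 2 -> match: F0=2 F1=0; commitIndex=2
Op 4: append 3 -> log_len=5
Op 5: F1 acks idx 5 -> match: F0=2 F1=5; commitIndex=5
Op 6: F1 acks idx 4 -> match: F0=2 F1=5; commitIndex=5
Op 7: F1 acks idx 1 -> match: F0=2 F1=5; commitIndex=5
Op 8: append 2 -> log_len=7
Op 9: F0 acks idx 1 -> match: F0=2 F1=5; commitIndex=5
Op 10: F1 acks idx 5 -> match: F0=2 F1=5; commitIndex=5
Op 11: append 3 -> log_len=10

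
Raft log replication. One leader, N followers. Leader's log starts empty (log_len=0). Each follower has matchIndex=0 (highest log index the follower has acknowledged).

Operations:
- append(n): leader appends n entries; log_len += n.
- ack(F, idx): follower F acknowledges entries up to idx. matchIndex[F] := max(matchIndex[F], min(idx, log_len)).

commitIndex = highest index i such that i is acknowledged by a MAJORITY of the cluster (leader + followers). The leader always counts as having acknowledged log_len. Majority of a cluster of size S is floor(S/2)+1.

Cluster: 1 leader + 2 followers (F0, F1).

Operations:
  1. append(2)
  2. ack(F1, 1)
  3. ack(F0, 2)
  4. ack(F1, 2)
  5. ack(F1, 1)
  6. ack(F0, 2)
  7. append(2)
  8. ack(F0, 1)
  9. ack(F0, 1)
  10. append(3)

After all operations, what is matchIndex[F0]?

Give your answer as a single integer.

Answer: 2

Derivation:
Op 1: append 2 -> log_len=2
Op 2: F1 acks idx 1 -> match: F0=0 F1=1; commitIndex=1
Op 3: F0 acks idx 2 -> match: F0=2 F1=1; commitIndex=2
Op 4: F1 acks idx 2 -> match: F0=2 F1=2; commitIndex=2
Op 5: F1 acks idx 1 -> match: F0=2 F1=2; commitIndex=2
Op 6: F0 acks idx 2 -> match: F0=2 F1=2; commitIndex=2
Op 7: append 2 -> log_len=4
Op 8: F0 acks idx 1 -> match: F0=2 F1=2; commitIndex=2
Op 9: F0 acks idx 1 -> match: F0=2 F1=2; commitIndex=2
Op 10: append 3 -> log_len=7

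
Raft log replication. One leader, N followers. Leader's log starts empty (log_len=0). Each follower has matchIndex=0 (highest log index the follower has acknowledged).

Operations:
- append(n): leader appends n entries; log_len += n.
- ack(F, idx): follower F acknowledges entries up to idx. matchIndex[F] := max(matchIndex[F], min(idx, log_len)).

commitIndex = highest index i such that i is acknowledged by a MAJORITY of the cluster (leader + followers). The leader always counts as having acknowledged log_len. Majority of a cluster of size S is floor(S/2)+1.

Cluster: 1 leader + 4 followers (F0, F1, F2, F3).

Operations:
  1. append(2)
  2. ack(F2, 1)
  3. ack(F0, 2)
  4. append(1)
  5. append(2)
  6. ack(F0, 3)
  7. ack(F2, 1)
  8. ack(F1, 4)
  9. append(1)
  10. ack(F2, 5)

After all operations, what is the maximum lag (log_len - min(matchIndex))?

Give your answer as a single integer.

Op 1: append 2 -> log_len=2
Op 2: F2 acks idx 1 -> match: F0=0 F1=0 F2=1 F3=0; commitIndex=0
Op 3: F0 acks idx 2 -> match: F0=2 F1=0 F2=1 F3=0; commitIndex=1
Op 4: append 1 -> log_len=3
Op 5: append 2 -> log_len=5
Op 6: F0 acks idx 3 -> match: F0=3 F1=0 F2=1 F3=0; commitIndex=1
Op 7: F2 acks idx 1 -> match: F0=3 F1=0 F2=1 F3=0; commitIndex=1
Op 8: F1 acks idx 4 -> match: F0=3 F1=4 F2=1 F3=0; commitIndex=3
Op 9: append 1 -> log_len=6
Op 10: F2 acks idx 5 -> match: F0=3 F1=4 F2=5 F3=0; commitIndex=4

Answer: 6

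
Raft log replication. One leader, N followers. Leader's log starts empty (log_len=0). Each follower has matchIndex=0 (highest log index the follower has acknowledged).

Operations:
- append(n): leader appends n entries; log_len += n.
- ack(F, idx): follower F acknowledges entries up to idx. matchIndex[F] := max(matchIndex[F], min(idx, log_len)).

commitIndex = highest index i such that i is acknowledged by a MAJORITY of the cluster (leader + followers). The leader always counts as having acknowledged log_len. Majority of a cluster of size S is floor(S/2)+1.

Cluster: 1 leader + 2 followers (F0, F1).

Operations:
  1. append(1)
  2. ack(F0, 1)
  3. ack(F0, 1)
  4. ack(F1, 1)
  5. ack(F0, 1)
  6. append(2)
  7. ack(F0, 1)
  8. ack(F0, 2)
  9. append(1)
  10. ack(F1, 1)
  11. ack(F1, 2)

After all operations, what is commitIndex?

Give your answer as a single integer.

Op 1: append 1 -> log_len=1
Op 2: F0 acks idx 1 -> match: F0=1 F1=0; commitIndex=1
Op 3: F0 acks idx 1 -> match: F0=1 F1=0; commitIndex=1
Op 4: F1 acks idx 1 -> match: F0=1 F1=1; commitIndex=1
Op 5: F0 acks idx 1 -> match: F0=1 F1=1; commitIndex=1
Op 6: append 2 -> log_len=3
Op 7: F0 acks idx 1 -> match: F0=1 F1=1; commitIndex=1
Op 8: F0 acks idx 2 -> match: F0=2 F1=1; commitIndex=2
Op 9: append 1 -> log_len=4
Op 10: F1 acks idx 1 -> match: F0=2 F1=1; commitIndex=2
Op 11: F1 acks idx 2 -> match: F0=2 F1=2; commitIndex=2

Answer: 2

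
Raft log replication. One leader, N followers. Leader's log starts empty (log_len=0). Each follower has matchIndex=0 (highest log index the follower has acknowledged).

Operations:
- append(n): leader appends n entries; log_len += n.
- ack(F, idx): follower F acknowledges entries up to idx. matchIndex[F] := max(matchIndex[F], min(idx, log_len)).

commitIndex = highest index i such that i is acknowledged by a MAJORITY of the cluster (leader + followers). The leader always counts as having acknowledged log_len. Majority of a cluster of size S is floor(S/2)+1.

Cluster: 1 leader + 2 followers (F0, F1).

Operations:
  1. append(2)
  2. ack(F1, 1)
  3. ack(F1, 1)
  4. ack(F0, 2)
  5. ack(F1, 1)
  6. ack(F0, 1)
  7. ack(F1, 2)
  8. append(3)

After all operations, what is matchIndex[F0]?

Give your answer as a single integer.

Op 1: append 2 -> log_len=2
Op 2: F1 acks idx 1 -> match: F0=0 F1=1; commitIndex=1
Op 3: F1 acks idx 1 -> match: F0=0 F1=1; commitIndex=1
Op 4: F0 acks idx 2 -> match: F0=2 F1=1; commitIndex=2
Op 5: F1 acks idx 1 -> match: F0=2 F1=1; commitIndex=2
Op 6: F0 acks idx 1 -> match: F0=2 F1=1; commitIndex=2
Op 7: F1 acks idx 2 -> match: F0=2 F1=2; commitIndex=2
Op 8: append 3 -> log_len=5

Answer: 2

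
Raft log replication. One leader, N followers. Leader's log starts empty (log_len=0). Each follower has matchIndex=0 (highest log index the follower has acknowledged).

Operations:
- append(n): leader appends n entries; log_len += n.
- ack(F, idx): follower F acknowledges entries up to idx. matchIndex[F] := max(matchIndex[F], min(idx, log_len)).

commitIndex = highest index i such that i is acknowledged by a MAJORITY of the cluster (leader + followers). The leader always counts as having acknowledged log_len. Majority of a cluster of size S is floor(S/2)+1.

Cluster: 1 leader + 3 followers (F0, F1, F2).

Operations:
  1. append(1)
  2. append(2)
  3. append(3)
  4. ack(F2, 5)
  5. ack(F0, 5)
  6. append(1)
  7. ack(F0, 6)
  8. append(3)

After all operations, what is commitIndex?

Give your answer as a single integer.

Answer: 5

Derivation:
Op 1: append 1 -> log_len=1
Op 2: append 2 -> log_len=3
Op 3: append 3 -> log_len=6
Op 4: F2 acks idx 5 -> match: F0=0 F1=0 F2=5; commitIndex=0
Op 5: F0 acks idx 5 -> match: F0=5 F1=0 F2=5; commitIndex=5
Op 6: append 1 -> log_len=7
Op 7: F0 acks idx 6 -> match: F0=6 F1=0 F2=5; commitIndex=5
Op 8: append 3 -> log_len=10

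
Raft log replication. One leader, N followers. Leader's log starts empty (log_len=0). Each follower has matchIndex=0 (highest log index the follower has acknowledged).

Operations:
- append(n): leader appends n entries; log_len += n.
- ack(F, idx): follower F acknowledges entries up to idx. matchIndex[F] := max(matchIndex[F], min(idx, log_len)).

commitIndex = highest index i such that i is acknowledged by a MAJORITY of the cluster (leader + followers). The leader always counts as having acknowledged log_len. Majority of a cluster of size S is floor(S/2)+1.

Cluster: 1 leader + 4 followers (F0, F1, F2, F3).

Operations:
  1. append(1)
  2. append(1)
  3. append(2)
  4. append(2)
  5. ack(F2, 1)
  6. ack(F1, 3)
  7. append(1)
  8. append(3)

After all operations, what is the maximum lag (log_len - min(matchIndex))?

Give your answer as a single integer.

Answer: 10

Derivation:
Op 1: append 1 -> log_len=1
Op 2: append 1 -> log_len=2
Op 3: append 2 -> log_len=4
Op 4: append 2 -> log_len=6
Op 5: F2 acks idx 1 -> match: F0=0 F1=0 F2=1 F3=0; commitIndex=0
Op 6: F1 acks idx 3 -> match: F0=0 F1=3 F2=1 F3=0; commitIndex=1
Op 7: append 1 -> log_len=7
Op 8: append 3 -> log_len=10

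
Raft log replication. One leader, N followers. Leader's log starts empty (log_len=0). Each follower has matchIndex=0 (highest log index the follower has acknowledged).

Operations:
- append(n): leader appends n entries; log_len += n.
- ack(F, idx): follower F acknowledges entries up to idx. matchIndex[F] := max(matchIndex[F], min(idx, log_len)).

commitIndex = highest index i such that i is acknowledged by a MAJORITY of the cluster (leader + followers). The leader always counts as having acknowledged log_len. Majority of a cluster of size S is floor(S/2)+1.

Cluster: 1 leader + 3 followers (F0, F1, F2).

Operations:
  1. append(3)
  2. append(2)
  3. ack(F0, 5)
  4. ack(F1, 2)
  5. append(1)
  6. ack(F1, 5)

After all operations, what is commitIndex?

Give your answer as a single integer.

Op 1: append 3 -> log_len=3
Op 2: append 2 -> log_len=5
Op 3: F0 acks idx 5 -> match: F0=5 F1=0 F2=0; commitIndex=0
Op 4: F1 acks idx 2 -> match: F0=5 F1=2 F2=0; commitIndex=2
Op 5: append 1 -> log_len=6
Op 6: F1 acks idx 5 -> match: F0=5 F1=5 F2=0; commitIndex=5

Answer: 5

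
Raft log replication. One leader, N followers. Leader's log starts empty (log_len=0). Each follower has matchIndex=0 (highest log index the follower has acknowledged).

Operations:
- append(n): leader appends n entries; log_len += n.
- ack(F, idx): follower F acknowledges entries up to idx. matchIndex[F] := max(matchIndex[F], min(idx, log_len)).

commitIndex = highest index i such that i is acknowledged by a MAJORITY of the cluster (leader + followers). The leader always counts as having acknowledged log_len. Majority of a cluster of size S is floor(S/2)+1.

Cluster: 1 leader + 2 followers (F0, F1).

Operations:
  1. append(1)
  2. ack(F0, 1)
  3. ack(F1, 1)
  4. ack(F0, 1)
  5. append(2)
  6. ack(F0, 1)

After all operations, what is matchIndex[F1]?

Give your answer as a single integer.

Answer: 1

Derivation:
Op 1: append 1 -> log_len=1
Op 2: F0 acks idx 1 -> match: F0=1 F1=0; commitIndex=1
Op 3: F1 acks idx 1 -> match: F0=1 F1=1; commitIndex=1
Op 4: F0 acks idx 1 -> match: F0=1 F1=1; commitIndex=1
Op 5: append 2 -> log_len=3
Op 6: F0 acks idx 1 -> match: F0=1 F1=1; commitIndex=1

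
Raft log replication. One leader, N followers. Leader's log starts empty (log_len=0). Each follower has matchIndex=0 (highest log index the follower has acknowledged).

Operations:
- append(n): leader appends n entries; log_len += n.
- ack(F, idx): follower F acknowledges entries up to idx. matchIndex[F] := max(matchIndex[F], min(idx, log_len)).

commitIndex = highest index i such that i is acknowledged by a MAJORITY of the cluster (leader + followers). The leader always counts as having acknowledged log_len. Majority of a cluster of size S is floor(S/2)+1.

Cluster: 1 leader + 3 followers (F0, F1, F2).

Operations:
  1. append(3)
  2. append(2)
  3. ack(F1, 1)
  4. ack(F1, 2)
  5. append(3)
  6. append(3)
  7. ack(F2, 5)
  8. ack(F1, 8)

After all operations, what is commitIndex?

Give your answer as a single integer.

Op 1: append 3 -> log_len=3
Op 2: append 2 -> log_len=5
Op 3: F1 acks idx 1 -> match: F0=0 F1=1 F2=0; commitIndex=0
Op 4: F1 acks idx 2 -> match: F0=0 F1=2 F2=0; commitIndex=0
Op 5: append 3 -> log_len=8
Op 6: append 3 -> log_len=11
Op 7: F2 acks idx 5 -> match: F0=0 F1=2 F2=5; commitIndex=2
Op 8: F1 acks idx 8 -> match: F0=0 F1=8 F2=5; commitIndex=5

Answer: 5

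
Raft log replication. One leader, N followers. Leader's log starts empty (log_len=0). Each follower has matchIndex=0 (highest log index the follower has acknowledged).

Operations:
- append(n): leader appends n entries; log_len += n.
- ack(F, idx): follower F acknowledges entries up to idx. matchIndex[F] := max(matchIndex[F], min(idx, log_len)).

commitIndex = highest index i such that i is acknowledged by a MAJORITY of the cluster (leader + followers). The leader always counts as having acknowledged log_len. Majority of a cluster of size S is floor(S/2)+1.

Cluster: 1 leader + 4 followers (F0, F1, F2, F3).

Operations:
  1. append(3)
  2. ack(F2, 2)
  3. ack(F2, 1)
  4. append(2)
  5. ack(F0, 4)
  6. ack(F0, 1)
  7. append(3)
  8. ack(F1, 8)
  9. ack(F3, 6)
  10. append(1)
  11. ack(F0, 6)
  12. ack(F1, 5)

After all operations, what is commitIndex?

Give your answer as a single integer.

Op 1: append 3 -> log_len=3
Op 2: F2 acks idx 2 -> match: F0=0 F1=0 F2=2 F3=0; commitIndex=0
Op 3: F2 acks idx 1 -> match: F0=0 F1=0 F2=2 F3=0; commitIndex=0
Op 4: append 2 -> log_len=5
Op 5: F0 acks idx 4 -> match: F0=4 F1=0 F2=2 F3=0; commitIndex=2
Op 6: F0 acks idx 1 -> match: F0=4 F1=0 F2=2 F3=0; commitIndex=2
Op 7: append 3 -> log_len=8
Op 8: F1 acks idx 8 -> match: F0=4 F1=8 F2=2 F3=0; commitIndex=4
Op 9: F3 acks idx 6 -> match: F0=4 F1=8 F2=2 F3=6; commitIndex=6
Op 10: append 1 -> log_len=9
Op 11: F0 acks idx 6 -> match: F0=6 F1=8 F2=2 F3=6; commitIndex=6
Op 12: F1 acks idx 5 -> match: F0=6 F1=8 F2=2 F3=6; commitIndex=6

Answer: 6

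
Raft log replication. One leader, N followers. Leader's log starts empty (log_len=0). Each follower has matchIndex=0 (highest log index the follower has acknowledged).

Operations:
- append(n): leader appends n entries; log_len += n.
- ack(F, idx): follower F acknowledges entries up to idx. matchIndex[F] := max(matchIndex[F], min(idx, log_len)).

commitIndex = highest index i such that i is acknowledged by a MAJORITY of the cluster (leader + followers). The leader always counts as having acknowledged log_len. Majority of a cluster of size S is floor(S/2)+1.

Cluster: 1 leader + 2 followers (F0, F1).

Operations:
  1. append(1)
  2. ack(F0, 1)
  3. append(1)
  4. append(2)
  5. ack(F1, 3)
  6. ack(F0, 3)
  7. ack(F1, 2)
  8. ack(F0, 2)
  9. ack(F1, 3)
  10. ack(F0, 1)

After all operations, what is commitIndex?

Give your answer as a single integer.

Answer: 3

Derivation:
Op 1: append 1 -> log_len=1
Op 2: F0 acks idx 1 -> match: F0=1 F1=0; commitIndex=1
Op 3: append 1 -> log_len=2
Op 4: append 2 -> log_len=4
Op 5: F1 acks idx 3 -> match: F0=1 F1=3; commitIndex=3
Op 6: F0 acks idx 3 -> match: F0=3 F1=3; commitIndex=3
Op 7: F1 acks idx 2 -> match: F0=3 F1=3; commitIndex=3
Op 8: F0 acks idx 2 -> match: F0=3 F1=3; commitIndex=3
Op 9: F1 acks idx 3 -> match: F0=3 F1=3; commitIndex=3
Op 10: F0 acks idx 1 -> match: F0=3 F1=3; commitIndex=3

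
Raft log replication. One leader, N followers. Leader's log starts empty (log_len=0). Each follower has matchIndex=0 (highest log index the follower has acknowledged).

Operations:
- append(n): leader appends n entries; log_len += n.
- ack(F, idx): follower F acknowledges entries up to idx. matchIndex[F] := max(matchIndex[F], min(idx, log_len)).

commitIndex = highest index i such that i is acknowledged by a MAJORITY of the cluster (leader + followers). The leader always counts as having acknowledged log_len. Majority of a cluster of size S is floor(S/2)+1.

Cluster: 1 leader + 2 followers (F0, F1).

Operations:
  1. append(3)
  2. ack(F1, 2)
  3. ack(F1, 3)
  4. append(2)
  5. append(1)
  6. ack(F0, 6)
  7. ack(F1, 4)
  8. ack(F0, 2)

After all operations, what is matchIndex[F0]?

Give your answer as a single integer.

Op 1: append 3 -> log_len=3
Op 2: F1 acks idx 2 -> match: F0=0 F1=2; commitIndex=2
Op 3: F1 acks idx 3 -> match: F0=0 F1=3; commitIndex=3
Op 4: append 2 -> log_len=5
Op 5: append 1 -> log_len=6
Op 6: F0 acks idx 6 -> match: F0=6 F1=3; commitIndex=6
Op 7: F1 acks idx 4 -> match: F0=6 F1=4; commitIndex=6
Op 8: F0 acks idx 2 -> match: F0=6 F1=4; commitIndex=6

Answer: 6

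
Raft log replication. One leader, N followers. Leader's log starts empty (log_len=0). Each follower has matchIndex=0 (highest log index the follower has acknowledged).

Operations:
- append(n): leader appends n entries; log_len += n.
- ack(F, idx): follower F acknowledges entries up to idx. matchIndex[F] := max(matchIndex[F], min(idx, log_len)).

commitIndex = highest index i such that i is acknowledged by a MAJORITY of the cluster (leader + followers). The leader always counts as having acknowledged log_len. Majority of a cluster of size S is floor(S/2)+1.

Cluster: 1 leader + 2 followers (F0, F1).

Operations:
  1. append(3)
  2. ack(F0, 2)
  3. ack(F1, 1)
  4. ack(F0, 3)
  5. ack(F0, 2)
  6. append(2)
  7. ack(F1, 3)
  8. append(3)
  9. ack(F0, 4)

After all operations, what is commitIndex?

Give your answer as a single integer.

Answer: 4

Derivation:
Op 1: append 3 -> log_len=3
Op 2: F0 acks idx 2 -> match: F0=2 F1=0; commitIndex=2
Op 3: F1 acks idx 1 -> match: F0=2 F1=1; commitIndex=2
Op 4: F0 acks idx 3 -> match: F0=3 F1=1; commitIndex=3
Op 5: F0 acks idx 2 -> match: F0=3 F1=1; commitIndex=3
Op 6: append 2 -> log_len=5
Op 7: F1 acks idx 3 -> match: F0=3 F1=3; commitIndex=3
Op 8: append 3 -> log_len=8
Op 9: F0 acks idx 4 -> match: F0=4 F1=3; commitIndex=4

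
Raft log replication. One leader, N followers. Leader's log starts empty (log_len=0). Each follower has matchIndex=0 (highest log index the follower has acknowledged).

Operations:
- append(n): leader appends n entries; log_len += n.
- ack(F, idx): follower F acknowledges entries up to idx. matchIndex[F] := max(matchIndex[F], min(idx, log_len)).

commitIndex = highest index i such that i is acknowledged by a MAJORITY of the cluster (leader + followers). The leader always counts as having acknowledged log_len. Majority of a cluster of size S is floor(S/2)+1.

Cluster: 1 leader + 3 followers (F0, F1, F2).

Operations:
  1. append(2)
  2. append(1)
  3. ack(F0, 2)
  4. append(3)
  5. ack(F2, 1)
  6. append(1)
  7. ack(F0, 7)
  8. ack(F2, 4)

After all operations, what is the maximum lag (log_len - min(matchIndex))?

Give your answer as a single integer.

Answer: 7

Derivation:
Op 1: append 2 -> log_len=2
Op 2: append 1 -> log_len=3
Op 3: F0 acks idx 2 -> match: F0=2 F1=0 F2=0; commitIndex=0
Op 4: append 3 -> log_len=6
Op 5: F2 acks idx 1 -> match: F0=2 F1=0 F2=1; commitIndex=1
Op 6: append 1 -> log_len=7
Op 7: F0 acks idx 7 -> match: F0=7 F1=0 F2=1; commitIndex=1
Op 8: F2 acks idx 4 -> match: F0=7 F1=0 F2=4; commitIndex=4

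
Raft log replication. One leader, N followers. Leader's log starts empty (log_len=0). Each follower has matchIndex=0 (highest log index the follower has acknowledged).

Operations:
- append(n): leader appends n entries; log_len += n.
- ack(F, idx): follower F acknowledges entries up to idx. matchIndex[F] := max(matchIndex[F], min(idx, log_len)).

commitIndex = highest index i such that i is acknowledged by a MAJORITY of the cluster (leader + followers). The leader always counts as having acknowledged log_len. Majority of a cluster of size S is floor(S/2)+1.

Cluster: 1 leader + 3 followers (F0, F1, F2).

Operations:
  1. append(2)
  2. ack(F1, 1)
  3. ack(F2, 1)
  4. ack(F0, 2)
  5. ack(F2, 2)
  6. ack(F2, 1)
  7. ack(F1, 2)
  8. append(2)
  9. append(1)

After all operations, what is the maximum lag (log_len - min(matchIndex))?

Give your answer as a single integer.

Op 1: append 2 -> log_len=2
Op 2: F1 acks idx 1 -> match: F0=0 F1=1 F2=0; commitIndex=0
Op 3: F2 acks idx 1 -> match: F0=0 F1=1 F2=1; commitIndex=1
Op 4: F0 acks idx 2 -> match: F0=2 F1=1 F2=1; commitIndex=1
Op 5: F2 acks idx 2 -> match: F0=2 F1=1 F2=2; commitIndex=2
Op 6: F2 acks idx 1 -> match: F0=2 F1=1 F2=2; commitIndex=2
Op 7: F1 acks idx 2 -> match: F0=2 F1=2 F2=2; commitIndex=2
Op 8: append 2 -> log_len=4
Op 9: append 1 -> log_len=5

Answer: 3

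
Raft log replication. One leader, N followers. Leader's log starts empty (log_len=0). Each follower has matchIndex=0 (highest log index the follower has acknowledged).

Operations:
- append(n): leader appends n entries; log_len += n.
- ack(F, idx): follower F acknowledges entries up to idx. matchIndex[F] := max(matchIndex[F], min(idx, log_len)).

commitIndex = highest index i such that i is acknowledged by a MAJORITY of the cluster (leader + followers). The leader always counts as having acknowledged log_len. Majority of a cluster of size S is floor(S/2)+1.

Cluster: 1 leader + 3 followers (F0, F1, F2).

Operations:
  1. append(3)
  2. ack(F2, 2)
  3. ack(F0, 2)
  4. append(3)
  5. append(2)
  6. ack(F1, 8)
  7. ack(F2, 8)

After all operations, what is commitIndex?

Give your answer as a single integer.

Answer: 8

Derivation:
Op 1: append 3 -> log_len=3
Op 2: F2 acks idx 2 -> match: F0=0 F1=0 F2=2; commitIndex=0
Op 3: F0 acks idx 2 -> match: F0=2 F1=0 F2=2; commitIndex=2
Op 4: append 3 -> log_len=6
Op 5: append 2 -> log_len=8
Op 6: F1 acks idx 8 -> match: F0=2 F1=8 F2=2; commitIndex=2
Op 7: F2 acks idx 8 -> match: F0=2 F1=8 F2=8; commitIndex=8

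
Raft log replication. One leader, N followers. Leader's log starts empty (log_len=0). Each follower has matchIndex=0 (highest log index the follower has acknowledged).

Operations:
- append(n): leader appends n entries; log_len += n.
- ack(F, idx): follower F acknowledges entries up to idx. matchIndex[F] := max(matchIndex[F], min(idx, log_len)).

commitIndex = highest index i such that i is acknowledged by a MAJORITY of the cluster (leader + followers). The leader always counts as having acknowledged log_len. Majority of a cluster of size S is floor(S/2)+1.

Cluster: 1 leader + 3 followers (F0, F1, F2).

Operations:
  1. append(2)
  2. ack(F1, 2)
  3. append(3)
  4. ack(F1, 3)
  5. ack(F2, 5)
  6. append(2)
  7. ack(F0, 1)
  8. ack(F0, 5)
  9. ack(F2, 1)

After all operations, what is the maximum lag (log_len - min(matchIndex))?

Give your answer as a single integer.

Answer: 4

Derivation:
Op 1: append 2 -> log_len=2
Op 2: F1 acks idx 2 -> match: F0=0 F1=2 F2=0; commitIndex=0
Op 3: append 3 -> log_len=5
Op 4: F1 acks idx 3 -> match: F0=0 F1=3 F2=0; commitIndex=0
Op 5: F2 acks idx 5 -> match: F0=0 F1=3 F2=5; commitIndex=3
Op 6: append 2 -> log_len=7
Op 7: F0 acks idx 1 -> match: F0=1 F1=3 F2=5; commitIndex=3
Op 8: F0 acks idx 5 -> match: F0=5 F1=3 F2=5; commitIndex=5
Op 9: F2 acks idx 1 -> match: F0=5 F1=3 F2=5; commitIndex=5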